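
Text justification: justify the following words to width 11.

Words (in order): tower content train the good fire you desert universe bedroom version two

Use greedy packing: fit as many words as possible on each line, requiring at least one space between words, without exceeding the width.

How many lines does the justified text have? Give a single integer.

Answer: 8

Derivation:
Line 1: ['tower'] (min_width=5, slack=6)
Line 2: ['content'] (min_width=7, slack=4)
Line 3: ['train', 'the'] (min_width=9, slack=2)
Line 4: ['good', 'fire'] (min_width=9, slack=2)
Line 5: ['you', 'desert'] (min_width=10, slack=1)
Line 6: ['universe'] (min_width=8, slack=3)
Line 7: ['bedroom'] (min_width=7, slack=4)
Line 8: ['version', 'two'] (min_width=11, slack=0)
Total lines: 8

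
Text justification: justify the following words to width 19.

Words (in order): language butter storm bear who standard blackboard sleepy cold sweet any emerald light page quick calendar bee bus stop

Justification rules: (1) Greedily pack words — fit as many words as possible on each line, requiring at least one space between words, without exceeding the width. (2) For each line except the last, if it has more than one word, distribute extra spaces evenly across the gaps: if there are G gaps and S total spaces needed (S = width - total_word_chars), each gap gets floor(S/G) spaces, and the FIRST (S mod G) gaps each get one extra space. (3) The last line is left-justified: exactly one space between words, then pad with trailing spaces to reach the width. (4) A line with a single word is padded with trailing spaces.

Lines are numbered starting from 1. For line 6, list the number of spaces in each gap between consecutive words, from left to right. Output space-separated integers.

Answer: 1 1

Derivation:
Line 1: ['language', 'butter'] (min_width=15, slack=4)
Line 2: ['storm', 'bear', 'who'] (min_width=14, slack=5)
Line 3: ['standard', 'blackboard'] (min_width=19, slack=0)
Line 4: ['sleepy', 'cold', 'sweet'] (min_width=17, slack=2)
Line 5: ['any', 'emerald', 'light'] (min_width=17, slack=2)
Line 6: ['page', 'quick', 'calendar'] (min_width=19, slack=0)
Line 7: ['bee', 'bus', 'stop'] (min_width=12, slack=7)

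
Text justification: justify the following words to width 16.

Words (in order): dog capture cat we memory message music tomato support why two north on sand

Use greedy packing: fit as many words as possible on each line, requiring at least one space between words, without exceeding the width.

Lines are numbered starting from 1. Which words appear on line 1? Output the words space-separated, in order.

Answer: dog capture cat

Derivation:
Line 1: ['dog', 'capture', 'cat'] (min_width=15, slack=1)
Line 2: ['we', 'memory'] (min_width=9, slack=7)
Line 3: ['message', 'music'] (min_width=13, slack=3)
Line 4: ['tomato', 'support'] (min_width=14, slack=2)
Line 5: ['why', 'two', 'north', 'on'] (min_width=16, slack=0)
Line 6: ['sand'] (min_width=4, slack=12)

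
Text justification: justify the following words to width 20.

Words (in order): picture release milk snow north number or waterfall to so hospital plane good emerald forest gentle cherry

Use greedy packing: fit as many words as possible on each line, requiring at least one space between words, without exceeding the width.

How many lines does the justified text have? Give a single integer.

Line 1: ['picture', 'release', 'milk'] (min_width=20, slack=0)
Line 2: ['snow', 'north', 'number', 'or'] (min_width=20, slack=0)
Line 3: ['waterfall', 'to', 'so'] (min_width=15, slack=5)
Line 4: ['hospital', 'plane', 'good'] (min_width=19, slack=1)
Line 5: ['emerald', 'forest'] (min_width=14, slack=6)
Line 6: ['gentle', 'cherry'] (min_width=13, slack=7)
Total lines: 6

Answer: 6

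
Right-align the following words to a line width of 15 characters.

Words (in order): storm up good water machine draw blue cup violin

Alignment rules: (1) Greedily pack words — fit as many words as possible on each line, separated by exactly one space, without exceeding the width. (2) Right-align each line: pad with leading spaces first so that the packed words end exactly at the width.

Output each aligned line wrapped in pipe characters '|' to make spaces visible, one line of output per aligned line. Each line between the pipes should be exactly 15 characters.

Answer: |  storm up good|
|  water machine|
|  draw blue cup|
|         violin|

Derivation:
Line 1: ['storm', 'up', 'good'] (min_width=13, slack=2)
Line 2: ['water', 'machine'] (min_width=13, slack=2)
Line 3: ['draw', 'blue', 'cup'] (min_width=13, slack=2)
Line 4: ['violin'] (min_width=6, slack=9)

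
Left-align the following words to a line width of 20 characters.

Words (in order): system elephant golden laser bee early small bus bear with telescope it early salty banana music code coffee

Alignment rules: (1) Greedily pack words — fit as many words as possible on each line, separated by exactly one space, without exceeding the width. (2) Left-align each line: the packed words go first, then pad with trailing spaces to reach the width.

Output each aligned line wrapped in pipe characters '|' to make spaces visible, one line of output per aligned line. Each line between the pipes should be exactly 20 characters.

Line 1: ['system', 'elephant'] (min_width=15, slack=5)
Line 2: ['golden', 'laser', 'bee'] (min_width=16, slack=4)
Line 3: ['early', 'small', 'bus', 'bear'] (min_width=20, slack=0)
Line 4: ['with', 'telescope', 'it'] (min_width=17, slack=3)
Line 5: ['early', 'salty', 'banana'] (min_width=18, slack=2)
Line 6: ['music', 'code', 'coffee'] (min_width=17, slack=3)

Answer: |system elephant     |
|golden laser bee    |
|early small bus bear|
|with telescope it   |
|early salty banana  |
|music code coffee   |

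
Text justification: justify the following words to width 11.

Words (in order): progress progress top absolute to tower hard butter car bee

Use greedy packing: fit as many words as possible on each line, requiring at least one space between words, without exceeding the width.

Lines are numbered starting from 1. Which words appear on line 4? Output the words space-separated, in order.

Answer: absolute to

Derivation:
Line 1: ['progress'] (min_width=8, slack=3)
Line 2: ['progress'] (min_width=8, slack=3)
Line 3: ['top'] (min_width=3, slack=8)
Line 4: ['absolute', 'to'] (min_width=11, slack=0)
Line 5: ['tower', 'hard'] (min_width=10, slack=1)
Line 6: ['butter', 'car'] (min_width=10, slack=1)
Line 7: ['bee'] (min_width=3, slack=8)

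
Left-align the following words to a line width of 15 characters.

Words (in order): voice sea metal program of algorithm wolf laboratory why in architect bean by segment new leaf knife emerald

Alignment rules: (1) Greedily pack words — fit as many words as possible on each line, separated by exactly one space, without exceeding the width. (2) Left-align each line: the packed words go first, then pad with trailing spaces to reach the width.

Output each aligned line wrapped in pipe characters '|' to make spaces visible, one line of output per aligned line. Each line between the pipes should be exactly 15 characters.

Answer: |voice sea metal|
|program of     |
|algorithm wolf |
|laboratory why |
|in architect   |
|bean by segment|
|new leaf knife |
|emerald        |

Derivation:
Line 1: ['voice', 'sea', 'metal'] (min_width=15, slack=0)
Line 2: ['program', 'of'] (min_width=10, slack=5)
Line 3: ['algorithm', 'wolf'] (min_width=14, slack=1)
Line 4: ['laboratory', 'why'] (min_width=14, slack=1)
Line 5: ['in', 'architect'] (min_width=12, slack=3)
Line 6: ['bean', 'by', 'segment'] (min_width=15, slack=0)
Line 7: ['new', 'leaf', 'knife'] (min_width=14, slack=1)
Line 8: ['emerald'] (min_width=7, slack=8)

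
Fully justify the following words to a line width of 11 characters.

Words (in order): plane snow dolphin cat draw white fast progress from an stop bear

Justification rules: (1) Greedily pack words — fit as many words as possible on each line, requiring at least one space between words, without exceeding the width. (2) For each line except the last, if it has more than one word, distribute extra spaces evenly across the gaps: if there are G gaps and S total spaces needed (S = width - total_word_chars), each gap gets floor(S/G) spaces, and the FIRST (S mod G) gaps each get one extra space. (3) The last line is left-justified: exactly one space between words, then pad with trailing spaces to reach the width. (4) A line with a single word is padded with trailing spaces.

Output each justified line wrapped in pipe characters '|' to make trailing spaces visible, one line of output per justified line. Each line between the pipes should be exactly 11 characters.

Line 1: ['plane', 'snow'] (min_width=10, slack=1)
Line 2: ['dolphin', 'cat'] (min_width=11, slack=0)
Line 3: ['draw', 'white'] (min_width=10, slack=1)
Line 4: ['fast'] (min_width=4, slack=7)
Line 5: ['progress'] (min_width=8, slack=3)
Line 6: ['from', 'an'] (min_width=7, slack=4)
Line 7: ['stop', 'bear'] (min_width=9, slack=2)

Answer: |plane  snow|
|dolphin cat|
|draw  white|
|fast       |
|progress   |
|from     an|
|stop bear  |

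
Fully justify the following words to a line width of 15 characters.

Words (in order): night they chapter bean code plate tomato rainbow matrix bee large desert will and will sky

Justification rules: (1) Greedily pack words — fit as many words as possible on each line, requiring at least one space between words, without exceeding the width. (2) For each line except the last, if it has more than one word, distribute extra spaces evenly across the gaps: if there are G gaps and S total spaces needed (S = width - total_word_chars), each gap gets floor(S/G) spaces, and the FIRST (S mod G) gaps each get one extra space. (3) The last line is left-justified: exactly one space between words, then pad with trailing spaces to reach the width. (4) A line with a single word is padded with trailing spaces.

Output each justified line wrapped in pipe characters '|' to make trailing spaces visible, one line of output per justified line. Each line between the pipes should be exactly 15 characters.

Answer: |night      they|
|chapter    bean|
|code      plate|
|tomato  rainbow|
|matrix      bee|
|large    desert|
|will  and  will|
|sky            |

Derivation:
Line 1: ['night', 'they'] (min_width=10, slack=5)
Line 2: ['chapter', 'bean'] (min_width=12, slack=3)
Line 3: ['code', 'plate'] (min_width=10, slack=5)
Line 4: ['tomato', 'rainbow'] (min_width=14, slack=1)
Line 5: ['matrix', 'bee'] (min_width=10, slack=5)
Line 6: ['large', 'desert'] (min_width=12, slack=3)
Line 7: ['will', 'and', 'will'] (min_width=13, slack=2)
Line 8: ['sky'] (min_width=3, slack=12)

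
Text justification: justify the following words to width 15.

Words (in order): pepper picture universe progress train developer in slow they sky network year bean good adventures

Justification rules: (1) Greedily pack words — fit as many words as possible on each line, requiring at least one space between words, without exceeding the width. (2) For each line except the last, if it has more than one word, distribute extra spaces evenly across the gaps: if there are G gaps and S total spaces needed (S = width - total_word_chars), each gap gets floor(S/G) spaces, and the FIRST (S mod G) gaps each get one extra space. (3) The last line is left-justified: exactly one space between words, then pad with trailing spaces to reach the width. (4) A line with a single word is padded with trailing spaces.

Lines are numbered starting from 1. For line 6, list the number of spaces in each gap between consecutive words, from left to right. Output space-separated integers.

Answer: 4

Derivation:
Line 1: ['pepper', 'picture'] (min_width=14, slack=1)
Line 2: ['universe'] (min_width=8, slack=7)
Line 3: ['progress', 'train'] (min_width=14, slack=1)
Line 4: ['developer', 'in'] (min_width=12, slack=3)
Line 5: ['slow', 'they', 'sky'] (min_width=13, slack=2)
Line 6: ['network', 'year'] (min_width=12, slack=3)
Line 7: ['bean', 'good'] (min_width=9, slack=6)
Line 8: ['adventures'] (min_width=10, slack=5)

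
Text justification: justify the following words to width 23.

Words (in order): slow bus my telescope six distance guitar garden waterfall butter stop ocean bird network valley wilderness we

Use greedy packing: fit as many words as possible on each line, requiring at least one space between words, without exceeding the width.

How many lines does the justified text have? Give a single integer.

Answer: 5

Derivation:
Line 1: ['slow', 'bus', 'my', 'telescope'] (min_width=21, slack=2)
Line 2: ['six', 'distance', 'guitar'] (min_width=19, slack=4)
Line 3: ['garden', 'waterfall', 'butter'] (min_width=23, slack=0)
Line 4: ['stop', 'ocean', 'bird', 'network'] (min_width=23, slack=0)
Line 5: ['valley', 'wilderness', 'we'] (min_width=20, slack=3)
Total lines: 5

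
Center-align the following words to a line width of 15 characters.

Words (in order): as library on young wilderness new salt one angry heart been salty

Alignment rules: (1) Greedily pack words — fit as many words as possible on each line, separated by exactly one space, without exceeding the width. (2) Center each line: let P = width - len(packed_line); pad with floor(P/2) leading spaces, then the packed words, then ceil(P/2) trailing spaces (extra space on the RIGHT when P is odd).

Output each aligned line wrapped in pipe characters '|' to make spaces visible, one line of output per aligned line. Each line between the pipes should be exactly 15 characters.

Line 1: ['as', 'library', 'on'] (min_width=13, slack=2)
Line 2: ['young'] (min_width=5, slack=10)
Line 3: ['wilderness', 'new'] (min_width=14, slack=1)
Line 4: ['salt', 'one', 'angry'] (min_width=14, slack=1)
Line 5: ['heart', 'been'] (min_width=10, slack=5)
Line 6: ['salty'] (min_width=5, slack=10)

Answer: | as library on |
|     young     |
|wilderness new |
|salt one angry |
|  heart been   |
|     salty     |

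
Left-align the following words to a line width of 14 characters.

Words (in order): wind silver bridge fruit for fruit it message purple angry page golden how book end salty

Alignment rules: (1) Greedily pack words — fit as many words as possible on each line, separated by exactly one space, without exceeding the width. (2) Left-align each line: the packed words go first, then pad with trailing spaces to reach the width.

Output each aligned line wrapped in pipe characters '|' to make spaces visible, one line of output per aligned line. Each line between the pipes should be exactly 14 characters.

Answer: |wind silver   |
|bridge fruit  |
|for fruit it  |
|message purple|
|angry page    |
|golden how    |
|book end salty|

Derivation:
Line 1: ['wind', 'silver'] (min_width=11, slack=3)
Line 2: ['bridge', 'fruit'] (min_width=12, slack=2)
Line 3: ['for', 'fruit', 'it'] (min_width=12, slack=2)
Line 4: ['message', 'purple'] (min_width=14, slack=0)
Line 5: ['angry', 'page'] (min_width=10, slack=4)
Line 6: ['golden', 'how'] (min_width=10, slack=4)
Line 7: ['book', 'end', 'salty'] (min_width=14, slack=0)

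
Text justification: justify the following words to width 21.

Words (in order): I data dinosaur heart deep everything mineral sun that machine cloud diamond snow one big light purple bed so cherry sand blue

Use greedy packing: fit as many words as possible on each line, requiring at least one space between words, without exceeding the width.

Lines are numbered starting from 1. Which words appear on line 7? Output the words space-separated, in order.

Line 1: ['I', 'data', 'dinosaur', 'heart'] (min_width=21, slack=0)
Line 2: ['deep', 'everything'] (min_width=15, slack=6)
Line 3: ['mineral', 'sun', 'that'] (min_width=16, slack=5)
Line 4: ['machine', 'cloud', 'diamond'] (min_width=21, slack=0)
Line 5: ['snow', 'one', 'big', 'light'] (min_width=18, slack=3)
Line 6: ['purple', 'bed', 'so', 'cherry'] (min_width=20, slack=1)
Line 7: ['sand', 'blue'] (min_width=9, slack=12)

Answer: sand blue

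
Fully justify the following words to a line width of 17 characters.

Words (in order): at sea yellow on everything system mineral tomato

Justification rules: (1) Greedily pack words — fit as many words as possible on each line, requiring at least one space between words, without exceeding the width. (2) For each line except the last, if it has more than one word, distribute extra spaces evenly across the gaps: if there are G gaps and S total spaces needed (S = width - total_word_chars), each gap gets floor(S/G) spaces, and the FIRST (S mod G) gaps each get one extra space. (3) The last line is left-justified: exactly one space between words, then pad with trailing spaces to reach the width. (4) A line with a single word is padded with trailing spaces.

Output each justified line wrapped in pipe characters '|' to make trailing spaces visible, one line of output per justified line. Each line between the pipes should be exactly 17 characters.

Line 1: ['at', 'sea', 'yellow', 'on'] (min_width=16, slack=1)
Line 2: ['everything', 'system'] (min_width=17, slack=0)
Line 3: ['mineral', 'tomato'] (min_width=14, slack=3)

Answer: |at  sea yellow on|
|everything system|
|mineral tomato   |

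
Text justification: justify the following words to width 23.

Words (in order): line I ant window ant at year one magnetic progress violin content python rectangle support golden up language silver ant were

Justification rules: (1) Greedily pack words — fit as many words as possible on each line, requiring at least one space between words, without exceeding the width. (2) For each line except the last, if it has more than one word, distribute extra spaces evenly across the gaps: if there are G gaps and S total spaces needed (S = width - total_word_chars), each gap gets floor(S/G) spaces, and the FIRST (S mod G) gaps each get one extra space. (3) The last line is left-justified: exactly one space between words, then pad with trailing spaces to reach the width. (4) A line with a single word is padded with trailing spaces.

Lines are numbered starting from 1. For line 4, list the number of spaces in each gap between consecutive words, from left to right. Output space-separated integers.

Answer: 8

Derivation:
Line 1: ['line', 'I', 'ant', 'window', 'ant'] (min_width=21, slack=2)
Line 2: ['at', 'year', 'one', 'magnetic'] (min_width=20, slack=3)
Line 3: ['progress', 'violin', 'content'] (min_width=23, slack=0)
Line 4: ['python', 'rectangle'] (min_width=16, slack=7)
Line 5: ['support', 'golden', 'up'] (min_width=17, slack=6)
Line 6: ['language', 'silver', 'ant'] (min_width=19, slack=4)
Line 7: ['were'] (min_width=4, slack=19)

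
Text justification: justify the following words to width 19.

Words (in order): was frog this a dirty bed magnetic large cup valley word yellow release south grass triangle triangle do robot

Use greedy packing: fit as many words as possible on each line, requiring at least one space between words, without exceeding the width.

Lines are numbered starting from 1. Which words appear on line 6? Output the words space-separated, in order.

Answer: triangle triangle

Derivation:
Line 1: ['was', 'frog', 'this', 'a'] (min_width=15, slack=4)
Line 2: ['dirty', 'bed', 'magnetic'] (min_width=18, slack=1)
Line 3: ['large', 'cup', 'valley'] (min_width=16, slack=3)
Line 4: ['word', 'yellow', 'release'] (min_width=19, slack=0)
Line 5: ['south', 'grass'] (min_width=11, slack=8)
Line 6: ['triangle', 'triangle'] (min_width=17, slack=2)
Line 7: ['do', 'robot'] (min_width=8, slack=11)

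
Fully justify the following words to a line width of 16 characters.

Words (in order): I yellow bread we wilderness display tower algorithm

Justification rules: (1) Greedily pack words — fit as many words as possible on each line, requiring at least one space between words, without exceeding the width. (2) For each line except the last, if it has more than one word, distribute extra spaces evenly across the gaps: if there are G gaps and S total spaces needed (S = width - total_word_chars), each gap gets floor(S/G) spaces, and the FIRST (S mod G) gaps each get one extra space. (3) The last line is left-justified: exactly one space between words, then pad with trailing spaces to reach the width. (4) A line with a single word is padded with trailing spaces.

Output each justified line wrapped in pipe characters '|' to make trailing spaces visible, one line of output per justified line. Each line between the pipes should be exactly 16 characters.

Line 1: ['I', 'yellow', 'bread'] (min_width=14, slack=2)
Line 2: ['we', 'wilderness'] (min_width=13, slack=3)
Line 3: ['display', 'tower'] (min_width=13, slack=3)
Line 4: ['algorithm'] (min_width=9, slack=7)

Answer: |I  yellow  bread|
|we    wilderness|
|display    tower|
|algorithm       |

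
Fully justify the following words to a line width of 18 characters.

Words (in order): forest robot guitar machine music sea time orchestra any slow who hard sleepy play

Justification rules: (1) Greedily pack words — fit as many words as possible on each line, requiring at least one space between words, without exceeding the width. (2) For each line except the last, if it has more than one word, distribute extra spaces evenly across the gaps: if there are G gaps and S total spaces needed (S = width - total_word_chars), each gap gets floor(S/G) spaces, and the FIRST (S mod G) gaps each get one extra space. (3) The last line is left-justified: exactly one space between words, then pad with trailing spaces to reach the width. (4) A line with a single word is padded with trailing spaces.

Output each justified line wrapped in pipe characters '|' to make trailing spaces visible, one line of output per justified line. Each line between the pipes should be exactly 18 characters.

Line 1: ['forest', 'robot'] (min_width=12, slack=6)
Line 2: ['guitar', 'machine'] (min_width=14, slack=4)
Line 3: ['music', 'sea', 'time'] (min_width=14, slack=4)
Line 4: ['orchestra', 'any', 'slow'] (min_width=18, slack=0)
Line 5: ['who', 'hard', 'sleepy'] (min_width=15, slack=3)
Line 6: ['play'] (min_width=4, slack=14)

Answer: |forest       robot|
|guitar     machine|
|music   sea   time|
|orchestra any slow|
|who   hard  sleepy|
|play              |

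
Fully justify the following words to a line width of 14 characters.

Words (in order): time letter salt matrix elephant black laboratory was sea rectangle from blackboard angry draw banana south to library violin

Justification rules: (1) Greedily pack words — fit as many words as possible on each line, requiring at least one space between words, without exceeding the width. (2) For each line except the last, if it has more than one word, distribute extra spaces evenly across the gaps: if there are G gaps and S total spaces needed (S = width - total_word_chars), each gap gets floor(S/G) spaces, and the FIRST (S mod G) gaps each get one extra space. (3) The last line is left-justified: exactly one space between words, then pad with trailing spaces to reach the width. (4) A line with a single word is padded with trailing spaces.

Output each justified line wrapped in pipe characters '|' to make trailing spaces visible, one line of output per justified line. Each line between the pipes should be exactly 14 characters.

Answer: |time    letter|
|salt    matrix|
|elephant black|
|laboratory was|
|sea  rectangle|
|from          |
|blackboard    |
|angry     draw|
|banana   south|
|to     library|
|violin        |

Derivation:
Line 1: ['time', 'letter'] (min_width=11, slack=3)
Line 2: ['salt', 'matrix'] (min_width=11, slack=3)
Line 3: ['elephant', 'black'] (min_width=14, slack=0)
Line 4: ['laboratory', 'was'] (min_width=14, slack=0)
Line 5: ['sea', 'rectangle'] (min_width=13, slack=1)
Line 6: ['from'] (min_width=4, slack=10)
Line 7: ['blackboard'] (min_width=10, slack=4)
Line 8: ['angry', 'draw'] (min_width=10, slack=4)
Line 9: ['banana', 'south'] (min_width=12, slack=2)
Line 10: ['to', 'library'] (min_width=10, slack=4)
Line 11: ['violin'] (min_width=6, slack=8)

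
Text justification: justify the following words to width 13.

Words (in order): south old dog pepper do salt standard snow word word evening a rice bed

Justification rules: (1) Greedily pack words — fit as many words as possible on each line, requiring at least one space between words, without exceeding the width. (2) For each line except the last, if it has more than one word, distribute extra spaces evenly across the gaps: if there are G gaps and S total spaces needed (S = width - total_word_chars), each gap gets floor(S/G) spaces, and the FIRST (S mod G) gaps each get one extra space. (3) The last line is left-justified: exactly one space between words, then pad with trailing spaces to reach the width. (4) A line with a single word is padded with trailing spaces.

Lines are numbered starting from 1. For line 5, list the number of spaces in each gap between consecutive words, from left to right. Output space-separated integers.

Answer: 2

Derivation:
Line 1: ['south', 'old', 'dog'] (min_width=13, slack=0)
Line 2: ['pepper', 'do'] (min_width=9, slack=4)
Line 3: ['salt', 'standard'] (min_width=13, slack=0)
Line 4: ['snow', 'word'] (min_width=9, slack=4)
Line 5: ['word', 'evening'] (min_width=12, slack=1)
Line 6: ['a', 'rice', 'bed'] (min_width=10, slack=3)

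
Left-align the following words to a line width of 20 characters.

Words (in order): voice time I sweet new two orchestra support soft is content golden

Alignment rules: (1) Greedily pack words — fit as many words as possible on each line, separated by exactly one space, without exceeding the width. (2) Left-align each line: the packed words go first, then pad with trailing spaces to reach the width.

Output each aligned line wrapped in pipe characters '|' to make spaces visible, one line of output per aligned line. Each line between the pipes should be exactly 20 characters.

Line 1: ['voice', 'time', 'I', 'sweet'] (min_width=18, slack=2)
Line 2: ['new', 'two', 'orchestra'] (min_width=17, slack=3)
Line 3: ['support', 'soft', 'is'] (min_width=15, slack=5)
Line 4: ['content', 'golden'] (min_width=14, slack=6)

Answer: |voice time I sweet  |
|new two orchestra   |
|support soft is     |
|content golden      |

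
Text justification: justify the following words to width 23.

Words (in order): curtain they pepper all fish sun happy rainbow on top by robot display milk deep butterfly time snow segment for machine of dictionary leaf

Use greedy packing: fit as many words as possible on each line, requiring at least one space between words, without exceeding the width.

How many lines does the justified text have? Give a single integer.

Line 1: ['curtain', 'they', 'pepper', 'all'] (min_width=23, slack=0)
Line 2: ['fish', 'sun', 'happy', 'rainbow'] (min_width=22, slack=1)
Line 3: ['on', 'top', 'by', 'robot', 'display'] (min_width=23, slack=0)
Line 4: ['milk', 'deep', 'butterfly'] (min_width=19, slack=4)
Line 5: ['time', 'snow', 'segment', 'for'] (min_width=21, slack=2)
Line 6: ['machine', 'of', 'dictionary'] (min_width=21, slack=2)
Line 7: ['leaf'] (min_width=4, slack=19)
Total lines: 7

Answer: 7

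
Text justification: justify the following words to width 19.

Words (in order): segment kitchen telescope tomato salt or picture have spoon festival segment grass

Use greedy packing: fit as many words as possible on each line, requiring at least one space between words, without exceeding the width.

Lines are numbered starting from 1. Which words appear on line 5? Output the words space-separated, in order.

Answer: segment grass

Derivation:
Line 1: ['segment', 'kitchen'] (min_width=15, slack=4)
Line 2: ['telescope', 'tomato'] (min_width=16, slack=3)
Line 3: ['salt', 'or', 'picture'] (min_width=15, slack=4)
Line 4: ['have', 'spoon', 'festival'] (min_width=19, slack=0)
Line 5: ['segment', 'grass'] (min_width=13, slack=6)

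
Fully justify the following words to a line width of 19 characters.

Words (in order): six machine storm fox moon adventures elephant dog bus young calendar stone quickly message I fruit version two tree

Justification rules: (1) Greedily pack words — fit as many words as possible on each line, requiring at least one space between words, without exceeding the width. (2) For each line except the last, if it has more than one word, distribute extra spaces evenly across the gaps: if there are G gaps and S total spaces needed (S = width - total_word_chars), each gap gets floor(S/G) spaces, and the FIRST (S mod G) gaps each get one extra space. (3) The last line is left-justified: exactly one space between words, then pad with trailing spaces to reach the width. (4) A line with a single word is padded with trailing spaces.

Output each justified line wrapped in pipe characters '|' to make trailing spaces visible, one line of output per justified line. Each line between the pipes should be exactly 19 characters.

Line 1: ['six', 'machine', 'storm'] (min_width=17, slack=2)
Line 2: ['fox', 'moon', 'adventures'] (min_width=19, slack=0)
Line 3: ['elephant', 'dog', 'bus'] (min_width=16, slack=3)
Line 4: ['young', 'calendar'] (min_width=14, slack=5)
Line 5: ['stone', 'quickly'] (min_width=13, slack=6)
Line 6: ['message', 'I', 'fruit'] (min_width=15, slack=4)
Line 7: ['version', 'two', 'tree'] (min_width=16, slack=3)

Answer: |six  machine  storm|
|fox moon adventures|
|elephant   dog  bus|
|young      calendar|
|stone       quickly|
|message   I   fruit|
|version two tree   |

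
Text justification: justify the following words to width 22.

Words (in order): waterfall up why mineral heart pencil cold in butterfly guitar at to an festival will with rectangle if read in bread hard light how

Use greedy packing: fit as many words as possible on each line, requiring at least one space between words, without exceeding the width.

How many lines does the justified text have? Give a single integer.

Answer: 7

Derivation:
Line 1: ['waterfall', 'up', 'why'] (min_width=16, slack=6)
Line 2: ['mineral', 'heart', 'pencil'] (min_width=20, slack=2)
Line 3: ['cold', 'in', 'butterfly'] (min_width=17, slack=5)
Line 4: ['guitar', 'at', 'to', 'an'] (min_width=15, slack=7)
Line 5: ['festival', 'will', 'with'] (min_width=18, slack=4)
Line 6: ['rectangle', 'if', 'read', 'in'] (min_width=20, slack=2)
Line 7: ['bread', 'hard', 'light', 'how'] (min_width=20, slack=2)
Total lines: 7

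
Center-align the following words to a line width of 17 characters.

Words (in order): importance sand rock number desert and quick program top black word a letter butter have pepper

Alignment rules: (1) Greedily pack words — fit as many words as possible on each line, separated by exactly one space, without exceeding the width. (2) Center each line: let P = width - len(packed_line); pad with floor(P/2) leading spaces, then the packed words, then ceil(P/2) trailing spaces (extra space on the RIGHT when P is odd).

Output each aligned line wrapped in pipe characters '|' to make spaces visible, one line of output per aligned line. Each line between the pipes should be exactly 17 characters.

Answer: | importance sand |
|   rock number   |
|desert and quick |
|program top black|
|  word a letter  |
|   butter have   |
|     pepper      |

Derivation:
Line 1: ['importance', 'sand'] (min_width=15, slack=2)
Line 2: ['rock', 'number'] (min_width=11, slack=6)
Line 3: ['desert', 'and', 'quick'] (min_width=16, slack=1)
Line 4: ['program', 'top', 'black'] (min_width=17, slack=0)
Line 5: ['word', 'a', 'letter'] (min_width=13, slack=4)
Line 6: ['butter', 'have'] (min_width=11, slack=6)
Line 7: ['pepper'] (min_width=6, slack=11)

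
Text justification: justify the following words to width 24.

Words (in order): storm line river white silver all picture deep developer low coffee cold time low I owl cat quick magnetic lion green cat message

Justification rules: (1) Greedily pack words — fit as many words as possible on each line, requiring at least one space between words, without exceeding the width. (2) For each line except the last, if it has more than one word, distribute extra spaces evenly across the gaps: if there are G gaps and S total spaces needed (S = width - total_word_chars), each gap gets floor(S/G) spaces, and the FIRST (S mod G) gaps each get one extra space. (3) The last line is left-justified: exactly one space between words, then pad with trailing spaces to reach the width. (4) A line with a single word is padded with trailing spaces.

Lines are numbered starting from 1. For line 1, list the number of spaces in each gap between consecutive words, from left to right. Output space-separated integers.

Answer: 2 2 1

Derivation:
Line 1: ['storm', 'line', 'river', 'white'] (min_width=22, slack=2)
Line 2: ['silver', 'all', 'picture', 'deep'] (min_width=23, slack=1)
Line 3: ['developer', 'low', 'coffee'] (min_width=20, slack=4)
Line 4: ['cold', 'time', 'low', 'I', 'owl', 'cat'] (min_width=23, slack=1)
Line 5: ['quick', 'magnetic', 'lion'] (min_width=19, slack=5)
Line 6: ['green', 'cat', 'message'] (min_width=17, slack=7)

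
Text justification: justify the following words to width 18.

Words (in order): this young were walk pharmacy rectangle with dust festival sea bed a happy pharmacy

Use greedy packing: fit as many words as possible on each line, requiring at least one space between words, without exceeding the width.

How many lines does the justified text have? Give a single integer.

Answer: 6

Derivation:
Line 1: ['this', 'young', 'were'] (min_width=15, slack=3)
Line 2: ['walk', 'pharmacy'] (min_width=13, slack=5)
Line 3: ['rectangle', 'with'] (min_width=14, slack=4)
Line 4: ['dust', 'festival', 'sea'] (min_width=17, slack=1)
Line 5: ['bed', 'a', 'happy'] (min_width=11, slack=7)
Line 6: ['pharmacy'] (min_width=8, slack=10)
Total lines: 6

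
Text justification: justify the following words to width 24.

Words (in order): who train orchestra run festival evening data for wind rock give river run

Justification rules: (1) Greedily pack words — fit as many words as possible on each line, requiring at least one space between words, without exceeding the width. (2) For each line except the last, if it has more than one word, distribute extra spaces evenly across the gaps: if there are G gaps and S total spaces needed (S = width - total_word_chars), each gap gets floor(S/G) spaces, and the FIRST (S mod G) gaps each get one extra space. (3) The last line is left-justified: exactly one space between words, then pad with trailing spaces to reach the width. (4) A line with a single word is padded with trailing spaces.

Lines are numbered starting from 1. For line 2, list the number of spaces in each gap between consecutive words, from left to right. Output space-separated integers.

Line 1: ['who', 'train', 'orchestra', 'run'] (min_width=23, slack=1)
Line 2: ['festival', 'evening', 'data'] (min_width=21, slack=3)
Line 3: ['for', 'wind', 'rock', 'give', 'river'] (min_width=24, slack=0)
Line 4: ['run'] (min_width=3, slack=21)

Answer: 3 2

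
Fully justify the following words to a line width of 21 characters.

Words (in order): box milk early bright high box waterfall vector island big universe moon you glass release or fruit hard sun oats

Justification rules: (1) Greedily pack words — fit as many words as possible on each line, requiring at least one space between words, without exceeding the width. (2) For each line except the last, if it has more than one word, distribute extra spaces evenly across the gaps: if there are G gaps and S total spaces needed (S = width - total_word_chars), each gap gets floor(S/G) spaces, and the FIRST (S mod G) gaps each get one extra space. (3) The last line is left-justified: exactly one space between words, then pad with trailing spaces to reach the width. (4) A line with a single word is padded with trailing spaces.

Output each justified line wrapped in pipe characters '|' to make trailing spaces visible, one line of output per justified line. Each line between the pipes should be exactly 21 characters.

Answer: |box milk early bright|
|high   box  waterfall|
|vector   island   big|
|universe   moon   you|
|glass    release   or|
|fruit hard sun oats  |

Derivation:
Line 1: ['box', 'milk', 'early', 'bright'] (min_width=21, slack=0)
Line 2: ['high', 'box', 'waterfall'] (min_width=18, slack=3)
Line 3: ['vector', 'island', 'big'] (min_width=17, slack=4)
Line 4: ['universe', 'moon', 'you'] (min_width=17, slack=4)
Line 5: ['glass', 'release', 'or'] (min_width=16, slack=5)
Line 6: ['fruit', 'hard', 'sun', 'oats'] (min_width=19, slack=2)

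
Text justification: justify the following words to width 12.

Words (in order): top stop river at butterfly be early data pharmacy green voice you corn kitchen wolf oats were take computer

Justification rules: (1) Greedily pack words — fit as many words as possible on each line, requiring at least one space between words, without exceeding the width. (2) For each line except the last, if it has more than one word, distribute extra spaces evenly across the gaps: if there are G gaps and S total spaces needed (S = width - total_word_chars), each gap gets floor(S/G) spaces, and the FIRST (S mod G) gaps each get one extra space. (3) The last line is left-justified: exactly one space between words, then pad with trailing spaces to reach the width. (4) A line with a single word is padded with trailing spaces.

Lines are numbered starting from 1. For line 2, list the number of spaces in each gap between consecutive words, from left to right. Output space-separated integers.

Line 1: ['top', 'stop'] (min_width=8, slack=4)
Line 2: ['river', 'at'] (min_width=8, slack=4)
Line 3: ['butterfly', 'be'] (min_width=12, slack=0)
Line 4: ['early', 'data'] (min_width=10, slack=2)
Line 5: ['pharmacy'] (min_width=8, slack=4)
Line 6: ['green', 'voice'] (min_width=11, slack=1)
Line 7: ['you', 'corn'] (min_width=8, slack=4)
Line 8: ['kitchen', 'wolf'] (min_width=12, slack=0)
Line 9: ['oats', 'were'] (min_width=9, slack=3)
Line 10: ['take'] (min_width=4, slack=8)
Line 11: ['computer'] (min_width=8, slack=4)

Answer: 5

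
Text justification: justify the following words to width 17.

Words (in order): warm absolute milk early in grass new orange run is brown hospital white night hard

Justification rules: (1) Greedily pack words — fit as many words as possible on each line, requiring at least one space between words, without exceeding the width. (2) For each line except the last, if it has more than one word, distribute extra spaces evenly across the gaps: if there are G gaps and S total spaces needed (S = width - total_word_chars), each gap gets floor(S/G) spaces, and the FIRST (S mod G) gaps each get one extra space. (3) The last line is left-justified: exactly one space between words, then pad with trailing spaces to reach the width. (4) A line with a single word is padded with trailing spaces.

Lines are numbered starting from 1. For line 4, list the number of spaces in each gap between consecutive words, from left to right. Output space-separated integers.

Line 1: ['warm', 'absolute'] (min_width=13, slack=4)
Line 2: ['milk', 'early', 'in'] (min_width=13, slack=4)
Line 3: ['grass', 'new', 'orange'] (min_width=16, slack=1)
Line 4: ['run', 'is', 'brown'] (min_width=12, slack=5)
Line 5: ['hospital', 'white'] (min_width=14, slack=3)
Line 6: ['night', 'hard'] (min_width=10, slack=7)

Answer: 4 3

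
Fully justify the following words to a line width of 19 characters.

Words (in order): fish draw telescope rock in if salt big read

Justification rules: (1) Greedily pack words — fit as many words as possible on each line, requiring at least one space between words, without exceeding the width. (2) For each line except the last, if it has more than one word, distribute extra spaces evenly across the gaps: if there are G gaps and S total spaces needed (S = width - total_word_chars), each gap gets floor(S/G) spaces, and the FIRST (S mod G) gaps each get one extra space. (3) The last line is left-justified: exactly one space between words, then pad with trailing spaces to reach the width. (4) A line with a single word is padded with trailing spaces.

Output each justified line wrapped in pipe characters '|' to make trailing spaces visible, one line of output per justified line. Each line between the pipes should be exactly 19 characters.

Line 1: ['fish', 'draw', 'telescope'] (min_width=19, slack=0)
Line 2: ['rock', 'in', 'if', 'salt', 'big'] (min_width=19, slack=0)
Line 3: ['read'] (min_width=4, slack=15)

Answer: |fish draw telescope|
|rock in if salt big|
|read               |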